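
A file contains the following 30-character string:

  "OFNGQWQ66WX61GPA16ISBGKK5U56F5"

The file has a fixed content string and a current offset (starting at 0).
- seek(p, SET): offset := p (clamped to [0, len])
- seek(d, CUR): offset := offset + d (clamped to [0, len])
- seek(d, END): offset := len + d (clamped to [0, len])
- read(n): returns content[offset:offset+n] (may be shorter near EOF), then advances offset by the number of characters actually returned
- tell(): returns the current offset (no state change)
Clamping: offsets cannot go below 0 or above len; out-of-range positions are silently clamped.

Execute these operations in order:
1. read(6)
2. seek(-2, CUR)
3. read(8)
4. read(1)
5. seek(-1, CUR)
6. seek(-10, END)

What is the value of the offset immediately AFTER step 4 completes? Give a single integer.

After 1 (read(6)): returned 'OFNGQW', offset=6
After 2 (seek(-2, CUR)): offset=4
After 3 (read(8)): returned 'QWQ66WX6', offset=12
After 4 (read(1)): returned '1', offset=13

Answer: 13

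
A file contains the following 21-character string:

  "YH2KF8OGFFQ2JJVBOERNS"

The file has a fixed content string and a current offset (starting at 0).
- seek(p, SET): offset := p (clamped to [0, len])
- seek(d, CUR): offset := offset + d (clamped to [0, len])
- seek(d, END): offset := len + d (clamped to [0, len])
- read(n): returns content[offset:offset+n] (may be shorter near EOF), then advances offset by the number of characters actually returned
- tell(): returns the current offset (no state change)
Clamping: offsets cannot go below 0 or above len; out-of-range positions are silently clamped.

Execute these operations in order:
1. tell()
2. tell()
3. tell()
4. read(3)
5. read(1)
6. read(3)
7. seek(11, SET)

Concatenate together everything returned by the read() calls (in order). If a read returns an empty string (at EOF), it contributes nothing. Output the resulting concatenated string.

Answer: YH2KF8O

Derivation:
After 1 (tell()): offset=0
After 2 (tell()): offset=0
After 3 (tell()): offset=0
After 4 (read(3)): returned 'YH2', offset=3
After 5 (read(1)): returned 'K', offset=4
After 6 (read(3)): returned 'F8O', offset=7
After 7 (seek(11, SET)): offset=11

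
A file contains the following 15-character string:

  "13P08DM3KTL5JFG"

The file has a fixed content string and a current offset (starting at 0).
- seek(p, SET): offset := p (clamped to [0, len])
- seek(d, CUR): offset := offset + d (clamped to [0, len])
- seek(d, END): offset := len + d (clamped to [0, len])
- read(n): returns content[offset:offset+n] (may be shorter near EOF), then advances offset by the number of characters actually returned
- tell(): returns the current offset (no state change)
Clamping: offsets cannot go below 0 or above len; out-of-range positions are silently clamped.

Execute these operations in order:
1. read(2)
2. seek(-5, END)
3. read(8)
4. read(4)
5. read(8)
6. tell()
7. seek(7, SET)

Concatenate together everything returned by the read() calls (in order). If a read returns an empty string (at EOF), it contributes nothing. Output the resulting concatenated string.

Answer: 13L5JFG

Derivation:
After 1 (read(2)): returned '13', offset=2
After 2 (seek(-5, END)): offset=10
After 3 (read(8)): returned 'L5JFG', offset=15
After 4 (read(4)): returned '', offset=15
After 5 (read(8)): returned '', offset=15
After 6 (tell()): offset=15
After 7 (seek(7, SET)): offset=7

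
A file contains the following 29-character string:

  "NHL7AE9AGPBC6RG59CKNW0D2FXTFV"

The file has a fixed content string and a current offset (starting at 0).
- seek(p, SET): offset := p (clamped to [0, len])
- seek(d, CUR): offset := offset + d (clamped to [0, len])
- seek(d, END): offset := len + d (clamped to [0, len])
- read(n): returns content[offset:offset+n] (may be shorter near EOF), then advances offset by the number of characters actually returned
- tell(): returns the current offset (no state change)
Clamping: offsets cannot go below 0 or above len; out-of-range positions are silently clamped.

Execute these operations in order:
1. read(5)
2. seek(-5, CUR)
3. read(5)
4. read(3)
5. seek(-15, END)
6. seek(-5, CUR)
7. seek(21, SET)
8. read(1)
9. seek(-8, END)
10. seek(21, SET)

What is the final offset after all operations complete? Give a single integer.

Answer: 21

Derivation:
After 1 (read(5)): returned 'NHL7A', offset=5
After 2 (seek(-5, CUR)): offset=0
After 3 (read(5)): returned 'NHL7A', offset=5
After 4 (read(3)): returned 'E9A', offset=8
After 5 (seek(-15, END)): offset=14
After 6 (seek(-5, CUR)): offset=9
After 7 (seek(21, SET)): offset=21
After 8 (read(1)): returned '0', offset=22
After 9 (seek(-8, END)): offset=21
After 10 (seek(21, SET)): offset=21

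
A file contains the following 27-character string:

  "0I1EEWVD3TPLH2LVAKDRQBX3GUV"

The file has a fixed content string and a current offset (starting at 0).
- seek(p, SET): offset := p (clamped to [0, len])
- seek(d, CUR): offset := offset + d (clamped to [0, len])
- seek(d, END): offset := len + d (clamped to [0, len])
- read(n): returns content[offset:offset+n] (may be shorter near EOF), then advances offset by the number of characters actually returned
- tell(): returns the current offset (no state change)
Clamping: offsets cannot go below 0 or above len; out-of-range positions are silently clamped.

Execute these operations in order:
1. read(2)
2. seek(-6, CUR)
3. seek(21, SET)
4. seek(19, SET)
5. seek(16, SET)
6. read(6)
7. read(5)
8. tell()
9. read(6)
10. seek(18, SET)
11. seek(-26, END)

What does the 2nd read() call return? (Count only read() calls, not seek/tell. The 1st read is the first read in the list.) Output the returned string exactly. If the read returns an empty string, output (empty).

Answer: AKDRQB

Derivation:
After 1 (read(2)): returned '0I', offset=2
After 2 (seek(-6, CUR)): offset=0
After 3 (seek(21, SET)): offset=21
After 4 (seek(19, SET)): offset=19
After 5 (seek(16, SET)): offset=16
After 6 (read(6)): returned 'AKDRQB', offset=22
After 7 (read(5)): returned 'X3GUV', offset=27
After 8 (tell()): offset=27
After 9 (read(6)): returned '', offset=27
After 10 (seek(18, SET)): offset=18
After 11 (seek(-26, END)): offset=1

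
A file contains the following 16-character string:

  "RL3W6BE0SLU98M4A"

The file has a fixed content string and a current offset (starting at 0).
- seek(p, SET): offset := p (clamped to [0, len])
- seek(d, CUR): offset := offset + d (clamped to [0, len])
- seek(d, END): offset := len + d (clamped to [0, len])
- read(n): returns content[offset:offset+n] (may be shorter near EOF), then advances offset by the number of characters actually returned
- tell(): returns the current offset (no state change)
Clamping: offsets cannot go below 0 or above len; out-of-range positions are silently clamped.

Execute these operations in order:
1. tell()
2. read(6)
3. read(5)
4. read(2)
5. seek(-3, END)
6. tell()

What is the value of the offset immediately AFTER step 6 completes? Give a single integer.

Answer: 13

Derivation:
After 1 (tell()): offset=0
After 2 (read(6)): returned 'RL3W6B', offset=6
After 3 (read(5)): returned 'E0SLU', offset=11
After 4 (read(2)): returned '98', offset=13
After 5 (seek(-3, END)): offset=13
After 6 (tell()): offset=13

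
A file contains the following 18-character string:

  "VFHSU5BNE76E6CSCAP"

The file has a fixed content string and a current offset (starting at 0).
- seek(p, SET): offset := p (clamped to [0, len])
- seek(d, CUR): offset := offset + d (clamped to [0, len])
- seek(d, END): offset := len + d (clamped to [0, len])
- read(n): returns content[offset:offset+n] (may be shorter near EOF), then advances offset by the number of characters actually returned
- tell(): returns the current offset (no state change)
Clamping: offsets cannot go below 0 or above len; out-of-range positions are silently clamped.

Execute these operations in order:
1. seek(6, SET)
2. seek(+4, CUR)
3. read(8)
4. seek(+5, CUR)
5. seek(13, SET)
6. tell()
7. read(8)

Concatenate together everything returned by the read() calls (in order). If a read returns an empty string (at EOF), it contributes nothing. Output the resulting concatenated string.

Answer: 6E6CSCAPCSCAP

Derivation:
After 1 (seek(6, SET)): offset=6
After 2 (seek(+4, CUR)): offset=10
After 3 (read(8)): returned '6E6CSCAP', offset=18
After 4 (seek(+5, CUR)): offset=18
After 5 (seek(13, SET)): offset=13
After 6 (tell()): offset=13
After 7 (read(8)): returned 'CSCAP', offset=18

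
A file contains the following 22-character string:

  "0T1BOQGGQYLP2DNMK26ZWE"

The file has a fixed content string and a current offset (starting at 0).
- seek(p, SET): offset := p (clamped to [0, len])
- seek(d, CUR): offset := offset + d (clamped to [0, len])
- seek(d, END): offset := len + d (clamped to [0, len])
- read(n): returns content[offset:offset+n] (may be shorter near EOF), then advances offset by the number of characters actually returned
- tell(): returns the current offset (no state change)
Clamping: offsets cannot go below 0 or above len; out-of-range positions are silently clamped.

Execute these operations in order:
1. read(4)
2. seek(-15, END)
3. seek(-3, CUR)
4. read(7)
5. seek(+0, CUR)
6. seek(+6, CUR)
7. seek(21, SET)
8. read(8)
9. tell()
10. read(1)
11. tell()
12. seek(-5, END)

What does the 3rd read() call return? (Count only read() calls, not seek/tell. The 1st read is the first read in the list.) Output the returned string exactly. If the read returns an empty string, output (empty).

After 1 (read(4)): returned '0T1B', offset=4
After 2 (seek(-15, END)): offset=7
After 3 (seek(-3, CUR)): offset=4
After 4 (read(7)): returned 'OQGGQYL', offset=11
After 5 (seek(+0, CUR)): offset=11
After 6 (seek(+6, CUR)): offset=17
After 7 (seek(21, SET)): offset=21
After 8 (read(8)): returned 'E', offset=22
After 9 (tell()): offset=22
After 10 (read(1)): returned '', offset=22
After 11 (tell()): offset=22
After 12 (seek(-5, END)): offset=17

Answer: E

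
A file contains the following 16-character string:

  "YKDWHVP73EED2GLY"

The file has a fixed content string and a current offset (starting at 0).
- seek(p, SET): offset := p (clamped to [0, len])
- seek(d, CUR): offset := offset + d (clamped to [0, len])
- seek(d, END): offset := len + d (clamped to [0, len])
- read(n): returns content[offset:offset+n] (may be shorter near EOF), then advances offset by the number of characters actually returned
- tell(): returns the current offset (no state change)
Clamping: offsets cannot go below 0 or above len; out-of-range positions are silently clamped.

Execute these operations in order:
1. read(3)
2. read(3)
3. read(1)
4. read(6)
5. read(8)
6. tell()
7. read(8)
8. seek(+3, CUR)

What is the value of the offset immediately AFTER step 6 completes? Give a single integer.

Answer: 16

Derivation:
After 1 (read(3)): returned 'YKD', offset=3
After 2 (read(3)): returned 'WHV', offset=6
After 3 (read(1)): returned 'P', offset=7
After 4 (read(6)): returned '73EED2', offset=13
After 5 (read(8)): returned 'GLY', offset=16
After 6 (tell()): offset=16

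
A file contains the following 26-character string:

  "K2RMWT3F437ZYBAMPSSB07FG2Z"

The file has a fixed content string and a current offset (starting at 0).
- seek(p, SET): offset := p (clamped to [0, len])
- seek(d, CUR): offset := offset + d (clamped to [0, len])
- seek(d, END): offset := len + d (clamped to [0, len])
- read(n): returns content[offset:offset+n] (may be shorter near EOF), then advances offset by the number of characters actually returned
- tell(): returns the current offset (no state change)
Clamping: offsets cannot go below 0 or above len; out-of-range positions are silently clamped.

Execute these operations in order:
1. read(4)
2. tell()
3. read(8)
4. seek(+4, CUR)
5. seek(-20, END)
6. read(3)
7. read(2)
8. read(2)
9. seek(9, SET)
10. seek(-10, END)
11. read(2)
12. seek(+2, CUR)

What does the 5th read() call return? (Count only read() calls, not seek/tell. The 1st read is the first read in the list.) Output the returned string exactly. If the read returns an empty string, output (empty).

After 1 (read(4)): returned 'K2RM', offset=4
After 2 (tell()): offset=4
After 3 (read(8)): returned 'WT3F437Z', offset=12
After 4 (seek(+4, CUR)): offset=16
After 5 (seek(-20, END)): offset=6
After 6 (read(3)): returned '3F4', offset=9
After 7 (read(2)): returned '37', offset=11
After 8 (read(2)): returned 'ZY', offset=13
After 9 (seek(9, SET)): offset=9
After 10 (seek(-10, END)): offset=16
After 11 (read(2)): returned 'PS', offset=18
After 12 (seek(+2, CUR)): offset=20

Answer: ZY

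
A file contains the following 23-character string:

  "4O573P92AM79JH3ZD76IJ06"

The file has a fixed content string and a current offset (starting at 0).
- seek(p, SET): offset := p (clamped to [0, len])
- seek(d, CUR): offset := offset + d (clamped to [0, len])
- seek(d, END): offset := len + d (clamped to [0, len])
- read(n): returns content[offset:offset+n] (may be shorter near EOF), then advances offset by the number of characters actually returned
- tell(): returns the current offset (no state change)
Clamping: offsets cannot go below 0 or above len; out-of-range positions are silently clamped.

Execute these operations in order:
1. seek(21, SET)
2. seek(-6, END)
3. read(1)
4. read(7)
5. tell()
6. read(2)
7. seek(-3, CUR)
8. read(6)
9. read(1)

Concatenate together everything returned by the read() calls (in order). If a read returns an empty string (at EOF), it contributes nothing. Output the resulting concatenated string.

After 1 (seek(21, SET)): offset=21
After 2 (seek(-6, END)): offset=17
After 3 (read(1)): returned '7', offset=18
After 4 (read(7)): returned '6IJ06', offset=23
After 5 (tell()): offset=23
After 6 (read(2)): returned '', offset=23
After 7 (seek(-3, CUR)): offset=20
After 8 (read(6)): returned 'J06', offset=23
After 9 (read(1)): returned '', offset=23

Answer: 76IJ06J06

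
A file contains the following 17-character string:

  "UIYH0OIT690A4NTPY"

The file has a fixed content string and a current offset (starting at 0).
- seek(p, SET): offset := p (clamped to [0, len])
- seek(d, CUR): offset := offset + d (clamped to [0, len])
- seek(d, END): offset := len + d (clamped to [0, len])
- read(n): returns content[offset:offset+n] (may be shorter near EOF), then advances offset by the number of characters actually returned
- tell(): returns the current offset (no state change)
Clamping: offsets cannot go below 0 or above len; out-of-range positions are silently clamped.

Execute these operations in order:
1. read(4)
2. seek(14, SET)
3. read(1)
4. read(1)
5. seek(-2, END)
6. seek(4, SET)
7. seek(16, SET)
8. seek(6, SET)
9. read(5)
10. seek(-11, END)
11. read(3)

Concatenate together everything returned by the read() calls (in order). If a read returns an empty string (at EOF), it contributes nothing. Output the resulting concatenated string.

Answer: UIYHTPIT690IT6

Derivation:
After 1 (read(4)): returned 'UIYH', offset=4
After 2 (seek(14, SET)): offset=14
After 3 (read(1)): returned 'T', offset=15
After 4 (read(1)): returned 'P', offset=16
After 5 (seek(-2, END)): offset=15
After 6 (seek(4, SET)): offset=4
After 7 (seek(16, SET)): offset=16
After 8 (seek(6, SET)): offset=6
After 9 (read(5)): returned 'IT690', offset=11
After 10 (seek(-11, END)): offset=6
After 11 (read(3)): returned 'IT6', offset=9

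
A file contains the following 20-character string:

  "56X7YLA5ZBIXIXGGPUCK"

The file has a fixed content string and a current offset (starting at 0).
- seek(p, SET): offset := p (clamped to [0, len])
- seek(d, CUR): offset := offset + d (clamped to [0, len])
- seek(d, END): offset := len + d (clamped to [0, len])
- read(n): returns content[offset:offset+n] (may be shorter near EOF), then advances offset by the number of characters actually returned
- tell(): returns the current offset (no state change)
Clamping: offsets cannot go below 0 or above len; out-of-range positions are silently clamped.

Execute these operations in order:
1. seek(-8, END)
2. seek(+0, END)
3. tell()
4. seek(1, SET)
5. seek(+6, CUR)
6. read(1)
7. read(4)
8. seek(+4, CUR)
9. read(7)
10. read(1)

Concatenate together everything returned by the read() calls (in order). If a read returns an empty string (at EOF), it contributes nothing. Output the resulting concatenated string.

Answer: 5ZBIXPUCK

Derivation:
After 1 (seek(-8, END)): offset=12
After 2 (seek(+0, END)): offset=20
After 3 (tell()): offset=20
After 4 (seek(1, SET)): offset=1
After 5 (seek(+6, CUR)): offset=7
After 6 (read(1)): returned '5', offset=8
After 7 (read(4)): returned 'ZBIX', offset=12
After 8 (seek(+4, CUR)): offset=16
After 9 (read(7)): returned 'PUCK', offset=20
After 10 (read(1)): returned '', offset=20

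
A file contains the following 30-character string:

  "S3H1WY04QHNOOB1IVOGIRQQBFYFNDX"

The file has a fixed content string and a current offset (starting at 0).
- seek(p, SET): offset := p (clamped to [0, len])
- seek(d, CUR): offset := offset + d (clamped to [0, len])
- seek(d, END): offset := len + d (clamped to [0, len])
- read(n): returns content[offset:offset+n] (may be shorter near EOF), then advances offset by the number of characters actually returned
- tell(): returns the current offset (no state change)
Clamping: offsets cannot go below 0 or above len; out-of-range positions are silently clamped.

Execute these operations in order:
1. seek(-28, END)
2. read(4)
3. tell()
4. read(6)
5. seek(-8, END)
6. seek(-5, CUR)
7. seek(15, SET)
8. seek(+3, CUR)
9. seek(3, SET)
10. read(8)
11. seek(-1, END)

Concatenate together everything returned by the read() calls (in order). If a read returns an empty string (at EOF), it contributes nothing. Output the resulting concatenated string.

After 1 (seek(-28, END)): offset=2
After 2 (read(4)): returned 'H1WY', offset=6
After 3 (tell()): offset=6
After 4 (read(6)): returned '04QHNO', offset=12
After 5 (seek(-8, END)): offset=22
After 6 (seek(-5, CUR)): offset=17
After 7 (seek(15, SET)): offset=15
After 8 (seek(+3, CUR)): offset=18
After 9 (seek(3, SET)): offset=3
After 10 (read(8)): returned '1WY04QHN', offset=11
After 11 (seek(-1, END)): offset=29

Answer: H1WY04QHNO1WY04QHN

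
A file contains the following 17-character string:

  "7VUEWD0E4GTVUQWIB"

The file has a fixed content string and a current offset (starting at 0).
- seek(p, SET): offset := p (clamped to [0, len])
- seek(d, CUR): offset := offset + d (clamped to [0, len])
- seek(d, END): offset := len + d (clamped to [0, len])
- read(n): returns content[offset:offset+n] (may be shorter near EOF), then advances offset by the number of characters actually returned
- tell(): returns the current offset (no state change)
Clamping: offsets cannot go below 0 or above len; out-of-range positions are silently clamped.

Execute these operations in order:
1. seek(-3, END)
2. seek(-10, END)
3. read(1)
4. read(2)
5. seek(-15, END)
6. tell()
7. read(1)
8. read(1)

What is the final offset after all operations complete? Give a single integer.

After 1 (seek(-3, END)): offset=14
After 2 (seek(-10, END)): offset=7
After 3 (read(1)): returned 'E', offset=8
After 4 (read(2)): returned '4G', offset=10
After 5 (seek(-15, END)): offset=2
After 6 (tell()): offset=2
After 7 (read(1)): returned 'U', offset=3
After 8 (read(1)): returned 'E', offset=4

Answer: 4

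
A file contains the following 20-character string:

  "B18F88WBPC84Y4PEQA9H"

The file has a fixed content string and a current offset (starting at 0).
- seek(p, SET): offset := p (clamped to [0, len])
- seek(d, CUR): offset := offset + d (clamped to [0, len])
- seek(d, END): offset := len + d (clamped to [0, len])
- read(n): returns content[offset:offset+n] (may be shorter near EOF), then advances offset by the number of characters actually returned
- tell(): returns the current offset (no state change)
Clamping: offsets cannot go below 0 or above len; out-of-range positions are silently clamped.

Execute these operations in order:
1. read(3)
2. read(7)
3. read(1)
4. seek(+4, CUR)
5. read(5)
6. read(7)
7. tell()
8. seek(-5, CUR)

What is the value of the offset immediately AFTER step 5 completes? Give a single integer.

Answer: 20

Derivation:
After 1 (read(3)): returned 'B18', offset=3
After 2 (read(7)): returned 'F88WBPC', offset=10
After 3 (read(1)): returned '8', offset=11
After 4 (seek(+4, CUR)): offset=15
After 5 (read(5)): returned 'EQA9H', offset=20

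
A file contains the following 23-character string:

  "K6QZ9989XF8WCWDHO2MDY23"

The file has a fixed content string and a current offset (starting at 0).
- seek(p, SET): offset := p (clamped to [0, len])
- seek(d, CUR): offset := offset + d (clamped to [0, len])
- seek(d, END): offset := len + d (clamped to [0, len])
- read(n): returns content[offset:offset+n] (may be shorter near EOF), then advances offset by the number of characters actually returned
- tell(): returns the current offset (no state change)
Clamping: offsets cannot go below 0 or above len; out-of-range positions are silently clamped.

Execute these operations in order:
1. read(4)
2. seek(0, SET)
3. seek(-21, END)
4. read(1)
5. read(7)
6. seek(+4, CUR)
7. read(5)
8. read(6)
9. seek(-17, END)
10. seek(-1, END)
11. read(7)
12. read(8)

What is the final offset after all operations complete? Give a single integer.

Answer: 23

Derivation:
After 1 (read(4)): returned 'K6QZ', offset=4
After 2 (seek(0, SET)): offset=0
After 3 (seek(-21, END)): offset=2
After 4 (read(1)): returned 'Q', offset=3
After 5 (read(7)): returned 'Z9989XF', offset=10
After 6 (seek(+4, CUR)): offset=14
After 7 (read(5)): returned 'DHO2M', offset=19
After 8 (read(6)): returned 'DY23', offset=23
After 9 (seek(-17, END)): offset=6
After 10 (seek(-1, END)): offset=22
After 11 (read(7)): returned '3', offset=23
After 12 (read(8)): returned '', offset=23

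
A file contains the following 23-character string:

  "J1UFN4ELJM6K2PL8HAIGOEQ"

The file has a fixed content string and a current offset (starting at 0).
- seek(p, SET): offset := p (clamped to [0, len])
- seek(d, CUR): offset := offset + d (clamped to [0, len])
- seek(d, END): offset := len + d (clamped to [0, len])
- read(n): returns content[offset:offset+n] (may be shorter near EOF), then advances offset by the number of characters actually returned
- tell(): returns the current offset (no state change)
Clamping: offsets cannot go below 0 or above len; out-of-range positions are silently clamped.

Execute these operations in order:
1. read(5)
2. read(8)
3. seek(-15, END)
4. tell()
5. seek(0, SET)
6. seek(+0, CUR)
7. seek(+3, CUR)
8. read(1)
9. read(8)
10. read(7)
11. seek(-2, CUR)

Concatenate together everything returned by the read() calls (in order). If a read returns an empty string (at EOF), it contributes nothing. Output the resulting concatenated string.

After 1 (read(5)): returned 'J1UFN', offset=5
After 2 (read(8)): returned '4ELJM6K2', offset=13
After 3 (seek(-15, END)): offset=8
After 4 (tell()): offset=8
After 5 (seek(0, SET)): offset=0
After 6 (seek(+0, CUR)): offset=0
After 7 (seek(+3, CUR)): offset=3
After 8 (read(1)): returned 'F', offset=4
After 9 (read(8)): returned 'N4ELJM6K', offset=12
After 10 (read(7)): returned '2PL8HAI', offset=19
After 11 (seek(-2, CUR)): offset=17

Answer: J1UFN4ELJM6K2FN4ELJM6K2PL8HAI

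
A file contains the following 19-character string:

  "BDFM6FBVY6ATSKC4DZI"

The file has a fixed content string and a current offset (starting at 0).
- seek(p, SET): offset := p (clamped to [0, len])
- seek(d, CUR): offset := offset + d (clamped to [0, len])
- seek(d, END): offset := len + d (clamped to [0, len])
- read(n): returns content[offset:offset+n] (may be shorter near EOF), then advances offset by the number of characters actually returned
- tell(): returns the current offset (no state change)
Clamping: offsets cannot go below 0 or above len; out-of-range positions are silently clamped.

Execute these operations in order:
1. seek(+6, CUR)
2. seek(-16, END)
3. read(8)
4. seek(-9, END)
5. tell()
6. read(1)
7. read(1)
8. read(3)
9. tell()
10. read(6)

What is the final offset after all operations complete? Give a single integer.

After 1 (seek(+6, CUR)): offset=6
After 2 (seek(-16, END)): offset=3
After 3 (read(8)): returned 'M6FBVY6A', offset=11
After 4 (seek(-9, END)): offset=10
After 5 (tell()): offset=10
After 6 (read(1)): returned 'A', offset=11
After 7 (read(1)): returned 'T', offset=12
After 8 (read(3)): returned 'SKC', offset=15
After 9 (tell()): offset=15
After 10 (read(6)): returned '4DZI', offset=19

Answer: 19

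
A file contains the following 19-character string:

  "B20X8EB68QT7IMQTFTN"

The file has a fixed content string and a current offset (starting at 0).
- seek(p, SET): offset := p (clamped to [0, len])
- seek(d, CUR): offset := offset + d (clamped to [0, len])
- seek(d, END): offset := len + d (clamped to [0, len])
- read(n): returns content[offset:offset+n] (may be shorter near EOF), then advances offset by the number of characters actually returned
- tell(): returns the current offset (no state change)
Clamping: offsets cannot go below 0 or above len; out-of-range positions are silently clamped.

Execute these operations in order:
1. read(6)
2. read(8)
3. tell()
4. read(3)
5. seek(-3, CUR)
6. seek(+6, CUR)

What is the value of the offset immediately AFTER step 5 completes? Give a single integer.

After 1 (read(6)): returned 'B20X8E', offset=6
After 2 (read(8)): returned 'B68QT7IM', offset=14
After 3 (tell()): offset=14
After 4 (read(3)): returned 'QTF', offset=17
After 5 (seek(-3, CUR)): offset=14

Answer: 14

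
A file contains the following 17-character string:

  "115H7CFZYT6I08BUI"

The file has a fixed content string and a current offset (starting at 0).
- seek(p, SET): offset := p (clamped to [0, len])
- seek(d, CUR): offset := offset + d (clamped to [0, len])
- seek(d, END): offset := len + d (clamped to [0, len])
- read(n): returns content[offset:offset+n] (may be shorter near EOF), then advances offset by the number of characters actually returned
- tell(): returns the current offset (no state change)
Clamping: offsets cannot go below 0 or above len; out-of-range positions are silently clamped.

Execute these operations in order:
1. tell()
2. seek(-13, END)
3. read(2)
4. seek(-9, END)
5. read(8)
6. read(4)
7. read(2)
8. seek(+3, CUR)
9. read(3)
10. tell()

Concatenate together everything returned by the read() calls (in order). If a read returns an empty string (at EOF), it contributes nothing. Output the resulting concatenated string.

After 1 (tell()): offset=0
After 2 (seek(-13, END)): offset=4
After 3 (read(2)): returned '7C', offset=6
After 4 (seek(-9, END)): offset=8
After 5 (read(8)): returned 'YT6I08BU', offset=16
After 6 (read(4)): returned 'I', offset=17
After 7 (read(2)): returned '', offset=17
After 8 (seek(+3, CUR)): offset=17
After 9 (read(3)): returned '', offset=17
After 10 (tell()): offset=17

Answer: 7CYT6I08BUI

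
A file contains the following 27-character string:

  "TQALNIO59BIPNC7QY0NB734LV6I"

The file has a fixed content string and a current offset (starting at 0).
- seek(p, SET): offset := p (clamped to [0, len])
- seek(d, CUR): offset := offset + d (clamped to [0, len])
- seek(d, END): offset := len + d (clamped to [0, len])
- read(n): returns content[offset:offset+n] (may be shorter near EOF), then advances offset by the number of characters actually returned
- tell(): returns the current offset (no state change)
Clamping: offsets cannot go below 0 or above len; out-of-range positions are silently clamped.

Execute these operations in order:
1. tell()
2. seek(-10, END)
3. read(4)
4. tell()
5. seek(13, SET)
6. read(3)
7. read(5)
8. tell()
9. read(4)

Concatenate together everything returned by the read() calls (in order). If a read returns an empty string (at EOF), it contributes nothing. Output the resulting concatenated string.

After 1 (tell()): offset=0
After 2 (seek(-10, END)): offset=17
After 3 (read(4)): returned '0NB7', offset=21
After 4 (tell()): offset=21
After 5 (seek(13, SET)): offset=13
After 6 (read(3)): returned 'C7Q', offset=16
After 7 (read(5)): returned 'Y0NB7', offset=21
After 8 (tell()): offset=21
After 9 (read(4)): returned '34LV', offset=25

Answer: 0NB7C7QY0NB734LV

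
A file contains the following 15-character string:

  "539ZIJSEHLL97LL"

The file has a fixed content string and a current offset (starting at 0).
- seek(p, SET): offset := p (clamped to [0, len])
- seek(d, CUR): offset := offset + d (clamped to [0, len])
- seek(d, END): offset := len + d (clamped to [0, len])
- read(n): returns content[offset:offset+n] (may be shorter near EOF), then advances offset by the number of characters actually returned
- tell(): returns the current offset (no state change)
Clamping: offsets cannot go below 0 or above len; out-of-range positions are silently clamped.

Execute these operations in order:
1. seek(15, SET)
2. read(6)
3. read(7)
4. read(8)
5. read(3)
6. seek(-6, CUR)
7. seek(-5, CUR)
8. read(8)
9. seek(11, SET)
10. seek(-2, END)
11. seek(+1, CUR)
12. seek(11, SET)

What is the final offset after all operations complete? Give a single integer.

After 1 (seek(15, SET)): offset=15
After 2 (read(6)): returned '', offset=15
After 3 (read(7)): returned '', offset=15
After 4 (read(8)): returned '', offset=15
After 5 (read(3)): returned '', offset=15
After 6 (seek(-6, CUR)): offset=9
After 7 (seek(-5, CUR)): offset=4
After 8 (read(8)): returned 'IJSEHLL9', offset=12
After 9 (seek(11, SET)): offset=11
After 10 (seek(-2, END)): offset=13
After 11 (seek(+1, CUR)): offset=14
After 12 (seek(11, SET)): offset=11

Answer: 11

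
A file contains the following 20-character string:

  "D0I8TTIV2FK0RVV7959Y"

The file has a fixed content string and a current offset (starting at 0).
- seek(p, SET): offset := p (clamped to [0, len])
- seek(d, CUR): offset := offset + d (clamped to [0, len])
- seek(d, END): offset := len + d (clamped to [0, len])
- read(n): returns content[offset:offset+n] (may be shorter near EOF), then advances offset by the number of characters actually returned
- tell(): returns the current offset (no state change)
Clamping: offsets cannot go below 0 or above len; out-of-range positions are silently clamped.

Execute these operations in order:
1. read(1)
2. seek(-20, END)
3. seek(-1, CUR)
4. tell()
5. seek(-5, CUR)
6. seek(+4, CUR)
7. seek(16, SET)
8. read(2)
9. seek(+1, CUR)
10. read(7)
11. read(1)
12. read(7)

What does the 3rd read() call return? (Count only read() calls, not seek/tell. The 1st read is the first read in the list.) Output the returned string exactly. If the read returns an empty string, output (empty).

Answer: Y

Derivation:
After 1 (read(1)): returned 'D', offset=1
After 2 (seek(-20, END)): offset=0
After 3 (seek(-1, CUR)): offset=0
After 4 (tell()): offset=0
After 5 (seek(-5, CUR)): offset=0
After 6 (seek(+4, CUR)): offset=4
After 7 (seek(16, SET)): offset=16
After 8 (read(2)): returned '95', offset=18
After 9 (seek(+1, CUR)): offset=19
After 10 (read(7)): returned 'Y', offset=20
After 11 (read(1)): returned '', offset=20
After 12 (read(7)): returned '', offset=20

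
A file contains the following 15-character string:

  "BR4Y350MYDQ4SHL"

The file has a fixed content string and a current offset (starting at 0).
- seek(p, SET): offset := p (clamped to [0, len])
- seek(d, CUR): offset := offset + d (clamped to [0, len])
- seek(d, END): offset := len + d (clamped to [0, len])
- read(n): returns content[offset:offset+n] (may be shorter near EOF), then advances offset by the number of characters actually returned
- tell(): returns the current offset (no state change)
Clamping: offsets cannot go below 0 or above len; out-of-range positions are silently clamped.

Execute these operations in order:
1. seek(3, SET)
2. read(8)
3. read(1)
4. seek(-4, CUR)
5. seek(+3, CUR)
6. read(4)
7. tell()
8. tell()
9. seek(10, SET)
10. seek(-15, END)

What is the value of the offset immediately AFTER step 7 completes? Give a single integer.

Answer: 15

Derivation:
After 1 (seek(3, SET)): offset=3
After 2 (read(8)): returned 'Y350MYDQ', offset=11
After 3 (read(1)): returned '4', offset=12
After 4 (seek(-4, CUR)): offset=8
After 5 (seek(+3, CUR)): offset=11
After 6 (read(4)): returned '4SHL', offset=15
After 7 (tell()): offset=15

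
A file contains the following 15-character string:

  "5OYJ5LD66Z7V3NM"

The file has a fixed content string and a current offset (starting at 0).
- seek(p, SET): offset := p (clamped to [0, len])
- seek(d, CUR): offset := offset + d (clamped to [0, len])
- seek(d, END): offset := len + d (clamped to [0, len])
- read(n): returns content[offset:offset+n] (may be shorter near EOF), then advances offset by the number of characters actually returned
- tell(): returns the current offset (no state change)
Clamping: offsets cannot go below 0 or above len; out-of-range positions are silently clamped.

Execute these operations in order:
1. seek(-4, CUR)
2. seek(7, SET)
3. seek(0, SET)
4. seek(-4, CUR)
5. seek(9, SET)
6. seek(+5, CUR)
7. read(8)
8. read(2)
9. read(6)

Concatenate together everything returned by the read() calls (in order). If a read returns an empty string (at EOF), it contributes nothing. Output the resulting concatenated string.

Answer: M

Derivation:
After 1 (seek(-4, CUR)): offset=0
After 2 (seek(7, SET)): offset=7
After 3 (seek(0, SET)): offset=0
After 4 (seek(-4, CUR)): offset=0
After 5 (seek(9, SET)): offset=9
After 6 (seek(+5, CUR)): offset=14
After 7 (read(8)): returned 'M', offset=15
After 8 (read(2)): returned '', offset=15
After 9 (read(6)): returned '', offset=15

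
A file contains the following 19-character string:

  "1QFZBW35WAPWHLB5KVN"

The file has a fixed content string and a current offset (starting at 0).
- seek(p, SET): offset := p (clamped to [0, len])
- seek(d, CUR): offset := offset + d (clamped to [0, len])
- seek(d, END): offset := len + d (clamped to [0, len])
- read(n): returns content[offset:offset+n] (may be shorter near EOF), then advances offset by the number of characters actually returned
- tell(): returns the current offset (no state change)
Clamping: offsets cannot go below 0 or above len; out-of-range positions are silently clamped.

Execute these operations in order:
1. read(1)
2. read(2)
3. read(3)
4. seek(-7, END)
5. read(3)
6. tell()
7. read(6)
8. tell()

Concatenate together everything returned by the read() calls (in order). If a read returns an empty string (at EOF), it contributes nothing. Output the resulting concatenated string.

After 1 (read(1)): returned '1', offset=1
After 2 (read(2)): returned 'QF', offset=3
After 3 (read(3)): returned 'ZBW', offset=6
After 4 (seek(-7, END)): offset=12
After 5 (read(3)): returned 'HLB', offset=15
After 6 (tell()): offset=15
After 7 (read(6)): returned '5KVN', offset=19
After 8 (tell()): offset=19

Answer: 1QFZBWHLB5KVN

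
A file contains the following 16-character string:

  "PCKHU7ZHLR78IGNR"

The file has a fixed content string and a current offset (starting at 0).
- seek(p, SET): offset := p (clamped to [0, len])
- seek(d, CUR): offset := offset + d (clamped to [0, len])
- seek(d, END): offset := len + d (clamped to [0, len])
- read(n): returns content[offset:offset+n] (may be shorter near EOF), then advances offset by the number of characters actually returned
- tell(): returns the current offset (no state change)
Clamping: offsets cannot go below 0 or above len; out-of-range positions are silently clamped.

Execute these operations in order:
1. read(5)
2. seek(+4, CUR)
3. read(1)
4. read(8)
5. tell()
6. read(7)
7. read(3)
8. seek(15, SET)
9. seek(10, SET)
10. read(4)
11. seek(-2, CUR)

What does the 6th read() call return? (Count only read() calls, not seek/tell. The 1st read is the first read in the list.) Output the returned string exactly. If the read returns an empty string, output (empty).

After 1 (read(5)): returned 'PCKHU', offset=5
After 2 (seek(+4, CUR)): offset=9
After 3 (read(1)): returned 'R', offset=10
After 4 (read(8)): returned '78IGNR', offset=16
After 5 (tell()): offset=16
After 6 (read(7)): returned '', offset=16
After 7 (read(3)): returned '', offset=16
After 8 (seek(15, SET)): offset=15
After 9 (seek(10, SET)): offset=10
After 10 (read(4)): returned '78IG', offset=14
After 11 (seek(-2, CUR)): offset=12

Answer: 78IG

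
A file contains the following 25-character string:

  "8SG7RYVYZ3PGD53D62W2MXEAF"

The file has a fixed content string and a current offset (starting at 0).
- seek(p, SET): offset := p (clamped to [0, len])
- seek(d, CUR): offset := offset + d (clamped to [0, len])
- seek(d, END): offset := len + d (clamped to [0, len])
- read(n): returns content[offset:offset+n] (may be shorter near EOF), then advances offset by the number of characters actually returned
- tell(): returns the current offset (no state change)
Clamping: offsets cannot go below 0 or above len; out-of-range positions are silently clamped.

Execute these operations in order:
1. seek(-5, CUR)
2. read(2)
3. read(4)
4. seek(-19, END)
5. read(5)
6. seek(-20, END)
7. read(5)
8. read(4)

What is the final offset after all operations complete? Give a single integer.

After 1 (seek(-5, CUR)): offset=0
After 2 (read(2)): returned '8S', offset=2
After 3 (read(4)): returned 'G7RY', offset=6
After 4 (seek(-19, END)): offset=6
After 5 (read(5)): returned 'VYZ3P', offset=11
After 6 (seek(-20, END)): offset=5
After 7 (read(5)): returned 'YVYZ3', offset=10
After 8 (read(4)): returned 'PGD5', offset=14

Answer: 14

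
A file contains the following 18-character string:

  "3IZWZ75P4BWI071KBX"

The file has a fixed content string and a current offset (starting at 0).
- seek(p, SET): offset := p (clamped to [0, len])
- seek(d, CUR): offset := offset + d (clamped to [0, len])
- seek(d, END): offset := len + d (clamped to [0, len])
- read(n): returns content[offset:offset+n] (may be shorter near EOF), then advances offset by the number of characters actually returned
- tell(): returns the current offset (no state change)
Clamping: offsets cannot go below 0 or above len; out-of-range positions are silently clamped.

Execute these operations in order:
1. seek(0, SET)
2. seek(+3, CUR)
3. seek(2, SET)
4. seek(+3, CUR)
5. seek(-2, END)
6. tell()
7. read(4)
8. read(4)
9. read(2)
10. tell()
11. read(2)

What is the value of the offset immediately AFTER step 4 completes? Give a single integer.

After 1 (seek(0, SET)): offset=0
After 2 (seek(+3, CUR)): offset=3
After 3 (seek(2, SET)): offset=2
After 4 (seek(+3, CUR)): offset=5

Answer: 5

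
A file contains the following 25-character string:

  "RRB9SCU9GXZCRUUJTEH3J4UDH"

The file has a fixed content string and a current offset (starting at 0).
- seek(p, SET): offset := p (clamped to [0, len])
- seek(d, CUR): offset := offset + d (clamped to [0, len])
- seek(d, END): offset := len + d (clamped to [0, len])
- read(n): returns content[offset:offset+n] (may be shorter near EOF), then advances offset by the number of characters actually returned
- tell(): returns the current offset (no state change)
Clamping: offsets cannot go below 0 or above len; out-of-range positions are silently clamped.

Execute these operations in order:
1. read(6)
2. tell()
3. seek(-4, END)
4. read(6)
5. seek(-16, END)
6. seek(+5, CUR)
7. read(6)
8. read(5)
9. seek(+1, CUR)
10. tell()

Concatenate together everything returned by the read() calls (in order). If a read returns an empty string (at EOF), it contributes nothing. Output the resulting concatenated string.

After 1 (read(6)): returned 'RRB9SC', offset=6
After 2 (tell()): offset=6
After 3 (seek(-4, END)): offset=21
After 4 (read(6)): returned '4UDH', offset=25
After 5 (seek(-16, END)): offset=9
After 6 (seek(+5, CUR)): offset=14
After 7 (read(6)): returned 'UJTEH3', offset=20
After 8 (read(5)): returned 'J4UDH', offset=25
After 9 (seek(+1, CUR)): offset=25
After 10 (tell()): offset=25

Answer: RRB9SC4UDHUJTEH3J4UDH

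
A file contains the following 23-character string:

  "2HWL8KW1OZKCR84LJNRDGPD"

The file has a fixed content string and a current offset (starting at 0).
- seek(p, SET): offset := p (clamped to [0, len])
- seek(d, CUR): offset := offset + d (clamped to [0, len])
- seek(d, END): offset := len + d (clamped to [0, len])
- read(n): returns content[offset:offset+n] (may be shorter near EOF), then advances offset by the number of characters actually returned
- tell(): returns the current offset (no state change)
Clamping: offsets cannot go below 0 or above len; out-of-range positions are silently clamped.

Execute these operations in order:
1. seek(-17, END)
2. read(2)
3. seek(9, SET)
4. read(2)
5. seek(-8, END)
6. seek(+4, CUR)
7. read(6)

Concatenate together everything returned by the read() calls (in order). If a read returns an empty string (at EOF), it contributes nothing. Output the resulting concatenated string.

Answer: W1ZKDGPD

Derivation:
After 1 (seek(-17, END)): offset=6
After 2 (read(2)): returned 'W1', offset=8
After 3 (seek(9, SET)): offset=9
After 4 (read(2)): returned 'ZK', offset=11
After 5 (seek(-8, END)): offset=15
After 6 (seek(+4, CUR)): offset=19
After 7 (read(6)): returned 'DGPD', offset=23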